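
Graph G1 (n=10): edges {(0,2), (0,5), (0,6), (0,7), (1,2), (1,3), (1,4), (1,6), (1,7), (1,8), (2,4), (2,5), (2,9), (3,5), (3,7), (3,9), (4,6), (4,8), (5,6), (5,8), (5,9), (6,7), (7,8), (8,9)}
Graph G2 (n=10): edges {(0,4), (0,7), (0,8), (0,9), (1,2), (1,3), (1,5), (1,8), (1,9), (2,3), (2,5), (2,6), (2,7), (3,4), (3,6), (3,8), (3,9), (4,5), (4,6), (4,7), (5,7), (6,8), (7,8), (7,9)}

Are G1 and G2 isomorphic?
Yes, isomorphic

The graphs are isomorphic.
One valid mapping φ: V(G1) → V(G2): 0→5, 1→3, 2→4, 3→9, 4→6, 5→7, 6→2, 7→1, 8→8, 9→0

Verify φ preserves adjacency — for each edge of G1, its image is an edge of G2:
  (0,2) → (φ(0),φ(2)) = (4,5) ∈ E(G2) ✓
  (0,5) → (φ(0),φ(5)) = (5,7) ∈ E(G2) ✓
  (0,6) → (φ(0),φ(6)) = (2,5) ∈ E(G2) ✓
  (0,7) → (φ(0),φ(7)) = (1,5) ∈ E(G2) ✓
  (1,2) → (φ(1),φ(2)) = (3,4) ∈ E(G2) ✓
  (1,3) → (φ(1),φ(3)) = (3,9) ∈ E(G2) ✓
  (1,4) → (φ(1),φ(4)) = (3,6) ∈ E(G2) ✓
  (1,6) → (φ(1),φ(6)) = (2,3) ∈ E(G2) ✓
  (1,7) → (φ(1),φ(7)) = (1,3) ∈ E(G2) ✓
  (1,8) → (φ(1),φ(8)) = (3,8) ∈ E(G2) ✓
  (2,4) → (φ(2),φ(4)) = (4,6) ∈ E(G2) ✓
  (2,5) → (φ(2),φ(5)) = (4,7) ∈ E(G2) ✓
  (2,9) → (φ(2),φ(9)) = (0,4) ∈ E(G2) ✓
  (3,5) → (φ(3),φ(5)) = (7,9) ∈ E(G2) ✓
  (3,7) → (φ(3),φ(7)) = (1,9) ∈ E(G2) ✓
  (3,9) → (φ(3),φ(9)) = (0,9) ∈ E(G2) ✓
  (4,6) → (φ(4),φ(6)) = (2,6) ∈ E(G2) ✓
  (4,8) → (φ(4),φ(8)) = (6,8) ∈ E(G2) ✓
  (5,6) → (φ(5),φ(6)) = (2,7) ∈ E(G2) ✓
  (5,8) → (φ(5),φ(8)) = (7,8) ∈ E(G2) ✓
  (5,9) → (φ(5),φ(9)) = (0,7) ∈ E(G2) ✓
  (6,7) → (φ(6),φ(7)) = (1,2) ∈ E(G2) ✓
  (7,8) → (φ(7),φ(8)) = (1,8) ∈ E(G2) ✓
  (8,9) → (φ(8),φ(9)) = (0,8) ∈ E(G2) ✓
All 24 edges of G1 map to edges of G2, and |E(G1)| = |E(G2)| = 24, so φ is a bijection on edges as well as vertices. Hence G1 ≅ G2.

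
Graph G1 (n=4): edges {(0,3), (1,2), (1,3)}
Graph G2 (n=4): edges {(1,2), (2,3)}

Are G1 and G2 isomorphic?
No, not isomorphic

The graphs are NOT isomorphic.

Degrees in G1: deg(0)=1, deg(1)=2, deg(2)=1, deg(3)=2.
Sorted degree sequence of G1: [2, 2, 1, 1].
Degrees in G2: deg(0)=0, deg(1)=1, deg(2)=2, deg(3)=1.
Sorted degree sequence of G2: [2, 1, 1, 0].
The (sorted) degree sequence is an isomorphism invariant, so since G1 and G2 have different degree sequences they cannot be isomorphic.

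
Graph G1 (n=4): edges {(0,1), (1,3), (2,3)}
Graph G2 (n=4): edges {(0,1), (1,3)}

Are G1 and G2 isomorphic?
No, not isomorphic

The graphs are NOT isomorphic.

Counting edges: G1 has 3 edge(s); G2 has 2 edge(s).
Edge count is an isomorphism invariant (a bijection on vertices induces a bijection on edges), so differing edge counts rule out isomorphism.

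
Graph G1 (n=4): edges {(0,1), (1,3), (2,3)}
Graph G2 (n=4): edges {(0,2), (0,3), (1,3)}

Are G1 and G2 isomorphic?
Yes, isomorphic

The graphs are isomorphic.
One valid mapping φ: V(G1) → V(G2): 0→2, 1→0, 2→1, 3→3

Verify φ preserves adjacency — for each edge of G1, its image is an edge of G2:
  (0,1) → (φ(0),φ(1)) = (0,2) ∈ E(G2) ✓
  (1,3) → (φ(1),φ(3)) = (0,3) ∈ E(G2) ✓
  (2,3) → (φ(2),φ(3)) = (1,3) ∈ E(G2) ✓
All 3 edges of G1 map to edges of G2, and |E(G1)| = |E(G2)| = 3, so φ is a bijection on edges as well as vertices. Hence G1 ≅ G2.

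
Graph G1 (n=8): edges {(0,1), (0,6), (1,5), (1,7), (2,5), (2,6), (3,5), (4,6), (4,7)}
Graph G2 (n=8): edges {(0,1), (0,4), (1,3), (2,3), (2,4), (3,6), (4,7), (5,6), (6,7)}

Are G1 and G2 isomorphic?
Yes, isomorphic

The graphs are isomorphic.
One valid mapping φ: V(G1) → V(G2): 0→2, 1→3, 2→7, 3→5, 4→0, 5→6, 6→4, 7→1

Verify φ preserves adjacency — for each edge of G1, its image is an edge of G2:
  (0,1) → (φ(0),φ(1)) = (2,3) ∈ E(G2) ✓
  (0,6) → (φ(0),φ(6)) = (2,4) ∈ E(G2) ✓
  (1,5) → (φ(1),φ(5)) = (3,6) ∈ E(G2) ✓
  (1,7) → (φ(1),φ(7)) = (1,3) ∈ E(G2) ✓
  (2,5) → (φ(2),φ(5)) = (6,7) ∈ E(G2) ✓
  (2,6) → (φ(2),φ(6)) = (4,7) ∈ E(G2) ✓
  (3,5) → (φ(3),φ(5)) = (5,6) ∈ E(G2) ✓
  (4,6) → (φ(4),φ(6)) = (0,4) ∈ E(G2) ✓
  (4,7) → (φ(4),φ(7)) = (0,1) ∈ E(G2) ✓
All 9 edges of G1 map to edges of G2, and |E(G1)| = |E(G2)| = 9, so φ is a bijection on edges as well as vertices. Hence G1 ≅ G2.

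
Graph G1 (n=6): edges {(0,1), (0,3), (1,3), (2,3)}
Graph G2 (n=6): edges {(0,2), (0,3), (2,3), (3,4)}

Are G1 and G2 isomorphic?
Yes, isomorphic

The graphs are isomorphic.
One valid mapping φ: V(G1) → V(G2): 0→0, 1→2, 2→4, 3→3, 4→5, 5→1

Verify φ preserves adjacency — for each edge of G1, its image is an edge of G2:
  (0,1) → (φ(0),φ(1)) = (0,2) ∈ E(G2) ✓
  (0,3) → (φ(0),φ(3)) = (0,3) ∈ E(G2) ✓
  (1,3) → (φ(1),φ(3)) = (2,3) ∈ E(G2) ✓
  (2,3) → (φ(2),φ(3)) = (3,4) ∈ E(G2) ✓
All 4 edges of G1 map to edges of G2, and |E(G1)| = |E(G2)| = 4, so φ is a bijection on edges as well as vertices. Hence G1 ≅ G2.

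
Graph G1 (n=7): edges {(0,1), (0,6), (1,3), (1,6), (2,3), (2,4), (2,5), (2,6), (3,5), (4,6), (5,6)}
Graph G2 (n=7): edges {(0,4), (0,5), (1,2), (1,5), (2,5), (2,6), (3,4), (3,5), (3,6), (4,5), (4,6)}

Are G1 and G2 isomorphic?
Yes, isomorphic

The graphs are isomorphic.
One valid mapping φ: V(G1) → V(G2): 0→1, 1→2, 2→4, 3→6, 4→0, 5→3, 6→5

Verify φ preserves adjacency — for each edge of G1, its image is an edge of G2:
  (0,1) → (φ(0),φ(1)) = (1,2) ∈ E(G2) ✓
  (0,6) → (φ(0),φ(6)) = (1,5) ∈ E(G2) ✓
  (1,3) → (φ(1),φ(3)) = (2,6) ∈ E(G2) ✓
  (1,6) → (φ(1),φ(6)) = (2,5) ∈ E(G2) ✓
  (2,3) → (φ(2),φ(3)) = (4,6) ∈ E(G2) ✓
  (2,4) → (φ(2),φ(4)) = (0,4) ∈ E(G2) ✓
  (2,5) → (φ(2),φ(5)) = (3,4) ∈ E(G2) ✓
  (2,6) → (φ(2),φ(6)) = (4,5) ∈ E(G2) ✓
  (3,5) → (φ(3),φ(5)) = (3,6) ∈ E(G2) ✓
  (4,6) → (φ(4),φ(6)) = (0,5) ∈ E(G2) ✓
  (5,6) → (φ(5),φ(6)) = (3,5) ∈ E(G2) ✓
All 11 edges of G1 map to edges of G2, and |E(G1)| = |E(G2)| = 11, so φ is a bijection on edges as well as vertices. Hence G1 ≅ G2.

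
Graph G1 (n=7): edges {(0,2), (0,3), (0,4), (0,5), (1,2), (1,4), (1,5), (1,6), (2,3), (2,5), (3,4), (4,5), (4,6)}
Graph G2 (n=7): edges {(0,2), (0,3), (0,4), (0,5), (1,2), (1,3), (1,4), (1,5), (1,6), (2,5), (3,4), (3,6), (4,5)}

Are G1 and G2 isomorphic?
Yes, isomorphic

The graphs are isomorphic.
One valid mapping φ: V(G1) → V(G2): 0→5, 1→3, 2→0, 3→2, 4→1, 5→4, 6→6

Verify φ preserves adjacency — for each edge of G1, its image is an edge of G2:
  (0,2) → (φ(0),φ(2)) = (0,5) ∈ E(G2) ✓
  (0,3) → (φ(0),φ(3)) = (2,5) ∈ E(G2) ✓
  (0,4) → (φ(0),φ(4)) = (1,5) ∈ E(G2) ✓
  (0,5) → (φ(0),φ(5)) = (4,5) ∈ E(G2) ✓
  (1,2) → (φ(1),φ(2)) = (0,3) ∈ E(G2) ✓
  (1,4) → (φ(1),φ(4)) = (1,3) ∈ E(G2) ✓
  (1,5) → (φ(1),φ(5)) = (3,4) ∈ E(G2) ✓
  (1,6) → (φ(1),φ(6)) = (3,6) ∈ E(G2) ✓
  (2,3) → (φ(2),φ(3)) = (0,2) ∈ E(G2) ✓
  (2,5) → (φ(2),φ(5)) = (0,4) ∈ E(G2) ✓
  (3,4) → (φ(3),φ(4)) = (1,2) ∈ E(G2) ✓
  (4,5) → (φ(4),φ(5)) = (1,4) ∈ E(G2) ✓
  (4,6) → (φ(4),φ(6)) = (1,6) ∈ E(G2) ✓
All 13 edges of G1 map to edges of G2, and |E(G1)| = |E(G2)| = 13, so φ is a bijection on edges as well as vertices. Hence G1 ≅ G2.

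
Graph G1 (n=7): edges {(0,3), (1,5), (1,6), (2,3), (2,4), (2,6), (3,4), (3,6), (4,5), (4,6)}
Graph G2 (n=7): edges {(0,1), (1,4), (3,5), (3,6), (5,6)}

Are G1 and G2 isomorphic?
No, not isomorphic

The graphs are NOT isomorphic.

Connected components of G1: 1 component(s) with vertex sets [[0, 1, 2, 3, 4, 5, 6]], sizes [7].
Connected components of G2: 3 component(s) with vertex sets [[2], [0, 1, 4], [3, 5, 6]], sizes [1, 3, 3].
The number of connected components (and the multiset of component sizes) is an isomorphism invariant — an isomorphism maps each component of G1 bijectively onto a component of G2. Since G1 has 1 component(s) and G2 has 3, they cannot be isomorphic.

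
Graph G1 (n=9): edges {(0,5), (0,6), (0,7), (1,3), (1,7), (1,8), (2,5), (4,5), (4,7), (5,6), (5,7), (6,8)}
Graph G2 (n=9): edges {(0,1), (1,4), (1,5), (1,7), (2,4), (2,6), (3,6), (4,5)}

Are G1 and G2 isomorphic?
No, not isomorphic

The graphs are NOT isomorphic.

Connected components of G1: 1 component(s) with vertex sets [[0, 1, 2, 3, 4, 5, 6, 7, 8]], sizes [9].
Connected components of G2: 2 component(s) with vertex sets [[8], [0, 1, 2, 3, 4, 5, 6, 7]], sizes [1, 8].
The number of connected components (and the multiset of component sizes) is an isomorphism invariant — an isomorphism maps each component of G1 bijectively onto a component of G2. Since G1 has 1 component(s) and G2 has 2, they cannot be isomorphic.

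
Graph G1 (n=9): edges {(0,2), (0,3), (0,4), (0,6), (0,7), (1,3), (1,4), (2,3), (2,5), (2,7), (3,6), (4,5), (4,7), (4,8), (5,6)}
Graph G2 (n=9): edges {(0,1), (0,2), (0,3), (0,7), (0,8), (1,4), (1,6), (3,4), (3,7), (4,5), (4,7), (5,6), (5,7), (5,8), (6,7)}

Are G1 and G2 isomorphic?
Yes, isomorphic

The graphs are isomorphic.
One valid mapping φ: V(G1) → V(G2): 0→7, 1→8, 2→4, 3→5, 4→0, 5→1, 6→6, 7→3, 8→2

Verify φ preserves adjacency — for each edge of G1, its image is an edge of G2:
  (0,2) → (φ(0),φ(2)) = (4,7) ∈ E(G2) ✓
  (0,3) → (φ(0),φ(3)) = (5,7) ∈ E(G2) ✓
  (0,4) → (φ(0),φ(4)) = (0,7) ∈ E(G2) ✓
  (0,6) → (φ(0),φ(6)) = (6,7) ∈ E(G2) ✓
  (0,7) → (φ(0),φ(7)) = (3,7) ∈ E(G2) ✓
  (1,3) → (φ(1),φ(3)) = (5,8) ∈ E(G2) ✓
  (1,4) → (φ(1),φ(4)) = (0,8) ∈ E(G2) ✓
  (2,3) → (φ(2),φ(3)) = (4,5) ∈ E(G2) ✓
  (2,5) → (φ(2),φ(5)) = (1,4) ∈ E(G2) ✓
  (2,7) → (φ(2),φ(7)) = (3,4) ∈ E(G2) ✓
  (3,6) → (φ(3),φ(6)) = (5,6) ∈ E(G2) ✓
  (4,5) → (φ(4),φ(5)) = (0,1) ∈ E(G2) ✓
  (4,7) → (φ(4),φ(7)) = (0,3) ∈ E(G2) ✓
  (4,8) → (φ(4),φ(8)) = (0,2) ∈ E(G2) ✓
  (5,6) → (φ(5),φ(6)) = (1,6) ∈ E(G2) ✓
All 15 edges of G1 map to edges of G2, and |E(G1)| = |E(G2)| = 15, so φ is a bijection on edges as well as vertices. Hence G1 ≅ G2.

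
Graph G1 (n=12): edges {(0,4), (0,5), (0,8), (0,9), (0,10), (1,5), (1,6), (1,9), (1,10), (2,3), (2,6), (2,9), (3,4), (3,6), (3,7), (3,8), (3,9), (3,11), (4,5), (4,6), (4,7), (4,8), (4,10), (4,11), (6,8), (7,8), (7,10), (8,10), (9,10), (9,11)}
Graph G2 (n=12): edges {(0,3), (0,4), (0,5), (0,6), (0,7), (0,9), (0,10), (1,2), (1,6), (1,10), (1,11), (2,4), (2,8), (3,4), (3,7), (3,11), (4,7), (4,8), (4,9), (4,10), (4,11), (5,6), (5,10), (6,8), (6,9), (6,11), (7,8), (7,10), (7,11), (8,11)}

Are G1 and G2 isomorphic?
Yes, isomorphic

The graphs are isomorphic.
One valid mapping φ: V(G1) → V(G2): 0→8, 1→1, 2→5, 3→0, 4→4, 5→2, 6→10, 7→3, 8→7, 9→6, 10→11, 11→9

Verify φ preserves adjacency — for each edge of G1, its image is an edge of G2:
  (0,4) → (φ(0),φ(4)) = (4,8) ∈ E(G2) ✓
  (0,5) → (φ(0),φ(5)) = (2,8) ∈ E(G2) ✓
  (0,8) → (φ(0),φ(8)) = (7,8) ∈ E(G2) ✓
  (0,9) → (φ(0),φ(9)) = (6,8) ∈ E(G2) ✓
  (0,10) → (φ(0),φ(10)) = (8,11) ∈ E(G2) ✓
  (1,5) → (φ(1),φ(5)) = (1,2) ∈ E(G2) ✓
  (1,6) → (φ(1),φ(6)) = (1,10) ∈ E(G2) ✓
  (1,9) → (φ(1),φ(9)) = (1,6) ∈ E(G2) ✓
  (1,10) → (φ(1),φ(10)) = (1,11) ∈ E(G2) ✓
  (2,3) → (φ(2),φ(3)) = (0,5) ∈ E(G2) ✓
  (2,6) → (φ(2),φ(6)) = (5,10) ∈ E(G2) ✓
  (2,9) → (φ(2),φ(9)) = (5,6) ∈ E(G2) ✓
  (3,4) → (φ(3),φ(4)) = (0,4) ∈ E(G2) ✓
  (3,6) → (φ(3),φ(6)) = (0,10) ∈ E(G2) ✓
  (3,7) → (φ(3),φ(7)) = (0,3) ∈ E(G2) ✓
  (3,8) → (φ(3),φ(8)) = (0,7) ∈ E(G2) ✓
  (3,9) → (φ(3),φ(9)) = (0,6) ∈ E(G2) ✓
  (3,11) → (φ(3),φ(11)) = (0,9) ∈ E(G2) ✓
  (4,5) → (φ(4),φ(5)) = (2,4) ∈ E(G2) ✓
  (4,6) → (φ(4),φ(6)) = (4,10) ∈ E(G2) ✓
  (4,7) → (φ(4),φ(7)) = (3,4) ∈ E(G2) ✓
  (4,8) → (φ(4),φ(8)) = (4,7) ∈ E(G2) ✓
  (4,10) → (φ(4),φ(10)) = (4,11) ∈ E(G2) ✓
  (4,11) → (φ(4),φ(11)) = (4,9) ∈ E(G2) ✓
  (6,8) → (φ(6),φ(8)) = (7,10) ∈ E(G2) ✓
  (7,8) → (φ(7),φ(8)) = (3,7) ∈ E(G2) ✓
  (7,10) → (φ(7),φ(10)) = (3,11) ∈ E(G2) ✓
  (8,10) → (φ(8),φ(10)) = (7,11) ∈ E(G2) ✓
  (9,10) → (φ(9),φ(10)) = (6,11) ∈ E(G2) ✓
  (9,11) → (φ(9),φ(11)) = (6,9) ∈ E(G2) ✓
All 30 edges of G1 map to edges of G2, and |E(G1)| = |E(G2)| = 30, so φ is a bijection on edges as well as vertices. Hence G1 ≅ G2.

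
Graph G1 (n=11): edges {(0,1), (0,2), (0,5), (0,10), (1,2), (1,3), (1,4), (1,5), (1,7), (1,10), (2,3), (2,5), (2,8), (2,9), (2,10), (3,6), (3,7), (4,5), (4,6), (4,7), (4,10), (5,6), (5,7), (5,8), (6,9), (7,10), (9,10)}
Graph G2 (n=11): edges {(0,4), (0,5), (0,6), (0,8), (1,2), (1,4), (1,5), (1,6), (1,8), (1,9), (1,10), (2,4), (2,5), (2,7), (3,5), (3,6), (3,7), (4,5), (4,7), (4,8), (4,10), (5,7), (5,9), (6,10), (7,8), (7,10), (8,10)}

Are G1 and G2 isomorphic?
Yes, isomorphic

The graphs are isomorphic.
One valid mapping φ: V(G1) → V(G2): 0→2, 1→4, 2→5, 3→0, 4→10, 5→1, 6→6, 7→8, 8→9, 9→3, 10→7

Verify φ preserves adjacency — for each edge of G1, its image is an edge of G2:
  (0,1) → (φ(0),φ(1)) = (2,4) ∈ E(G2) ✓
  (0,2) → (φ(0),φ(2)) = (2,5) ∈ E(G2) ✓
  (0,5) → (φ(0),φ(5)) = (1,2) ∈ E(G2) ✓
  (0,10) → (φ(0),φ(10)) = (2,7) ∈ E(G2) ✓
  (1,2) → (φ(1),φ(2)) = (4,5) ∈ E(G2) ✓
  (1,3) → (φ(1),φ(3)) = (0,4) ∈ E(G2) ✓
  (1,4) → (φ(1),φ(4)) = (4,10) ∈ E(G2) ✓
  (1,5) → (φ(1),φ(5)) = (1,4) ∈ E(G2) ✓
  (1,7) → (φ(1),φ(7)) = (4,8) ∈ E(G2) ✓
  (1,10) → (φ(1),φ(10)) = (4,7) ∈ E(G2) ✓
  (2,3) → (φ(2),φ(3)) = (0,5) ∈ E(G2) ✓
  (2,5) → (φ(2),φ(5)) = (1,5) ∈ E(G2) ✓
  (2,8) → (φ(2),φ(8)) = (5,9) ∈ E(G2) ✓
  (2,9) → (φ(2),φ(9)) = (3,5) ∈ E(G2) ✓
  (2,10) → (φ(2),φ(10)) = (5,7) ∈ E(G2) ✓
  (3,6) → (φ(3),φ(6)) = (0,6) ∈ E(G2) ✓
  (3,7) → (φ(3),φ(7)) = (0,8) ∈ E(G2) ✓
  (4,5) → (φ(4),φ(5)) = (1,10) ∈ E(G2) ✓
  (4,6) → (φ(4),φ(6)) = (6,10) ∈ E(G2) ✓
  (4,7) → (φ(4),φ(7)) = (8,10) ∈ E(G2) ✓
  (4,10) → (φ(4),φ(10)) = (7,10) ∈ E(G2) ✓
  (5,6) → (φ(5),φ(6)) = (1,6) ∈ E(G2) ✓
  (5,7) → (φ(5),φ(7)) = (1,8) ∈ E(G2) ✓
  (5,8) → (φ(5),φ(8)) = (1,9) ∈ E(G2) ✓
  (6,9) → (φ(6),φ(9)) = (3,6) ∈ E(G2) ✓
  (7,10) → (φ(7),φ(10)) = (7,8) ∈ E(G2) ✓
  (9,10) → (φ(9),φ(10)) = (3,7) ∈ E(G2) ✓
All 27 edges of G1 map to edges of G2, and |E(G1)| = |E(G2)| = 27, so φ is a bijection on edges as well as vertices. Hence G1 ≅ G2.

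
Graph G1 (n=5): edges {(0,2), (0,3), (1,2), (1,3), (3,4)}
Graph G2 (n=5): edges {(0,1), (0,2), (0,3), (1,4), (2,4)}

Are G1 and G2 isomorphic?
Yes, isomorphic

The graphs are isomorphic.
One valid mapping φ: V(G1) → V(G2): 0→2, 1→1, 2→4, 3→0, 4→3

Verify φ preserves adjacency — for each edge of G1, its image is an edge of G2:
  (0,2) → (φ(0),φ(2)) = (2,4) ∈ E(G2) ✓
  (0,3) → (φ(0),φ(3)) = (0,2) ∈ E(G2) ✓
  (1,2) → (φ(1),φ(2)) = (1,4) ∈ E(G2) ✓
  (1,3) → (φ(1),φ(3)) = (0,1) ∈ E(G2) ✓
  (3,4) → (φ(3),φ(4)) = (0,3) ∈ E(G2) ✓
All 5 edges of G1 map to edges of G2, and |E(G1)| = |E(G2)| = 5, so φ is a bijection on edges as well as vertices. Hence G1 ≅ G2.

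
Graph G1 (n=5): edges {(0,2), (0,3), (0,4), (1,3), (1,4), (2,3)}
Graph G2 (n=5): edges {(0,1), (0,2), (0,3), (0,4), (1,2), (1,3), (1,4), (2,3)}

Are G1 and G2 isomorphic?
No, not isomorphic

The graphs are NOT isomorphic.

Counting edges: G1 has 6 edge(s); G2 has 8 edge(s).
Edge count is an isomorphism invariant (a bijection on vertices induces a bijection on edges), so differing edge counts rule out isomorphism.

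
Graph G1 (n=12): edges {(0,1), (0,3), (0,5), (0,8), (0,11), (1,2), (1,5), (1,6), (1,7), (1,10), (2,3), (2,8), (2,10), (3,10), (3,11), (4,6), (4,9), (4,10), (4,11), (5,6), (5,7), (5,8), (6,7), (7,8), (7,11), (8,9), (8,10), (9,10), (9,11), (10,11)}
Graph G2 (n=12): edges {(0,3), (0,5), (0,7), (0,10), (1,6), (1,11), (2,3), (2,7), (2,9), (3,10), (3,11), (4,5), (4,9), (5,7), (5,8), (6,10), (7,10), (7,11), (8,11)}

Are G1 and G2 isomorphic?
No, not isomorphic

The graphs are NOT isomorphic.

Degrees in G1: deg(0)=5, deg(1)=6, deg(2)=4, deg(3)=4, deg(4)=4, deg(5)=5, deg(6)=4, deg(7)=5, deg(8)=6, deg(9)=4, deg(10)=7, deg(11)=6.
Sorted degree sequence of G1: [7, 6, 6, 6, 5, 5, 5, 4, 4, 4, 4, 4].
Degrees in G2: deg(0)=4, deg(1)=2, deg(2)=3, deg(3)=4, deg(4)=2, deg(5)=4, deg(6)=2, deg(7)=5, deg(8)=2, deg(9)=2, deg(10)=4, deg(11)=4.
Sorted degree sequence of G2: [5, 4, 4, 4, 4, 4, 3, 2, 2, 2, 2, 2].
The (sorted) degree sequence is an isomorphism invariant, so since G1 and G2 have different degree sequences they cannot be isomorphic.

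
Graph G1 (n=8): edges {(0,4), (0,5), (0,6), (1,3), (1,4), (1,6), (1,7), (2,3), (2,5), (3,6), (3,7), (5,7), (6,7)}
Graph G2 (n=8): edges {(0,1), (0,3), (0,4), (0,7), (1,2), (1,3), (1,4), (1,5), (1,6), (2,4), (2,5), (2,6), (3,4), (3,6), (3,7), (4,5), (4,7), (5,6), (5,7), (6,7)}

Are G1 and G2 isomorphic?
No, not isomorphic

The graphs are NOT isomorphic.

Degrees in G1: deg(0)=3, deg(1)=4, deg(2)=2, deg(3)=4, deg(4)=2, deg(5)=3, deg(6)=4, deg(7)=4.
Sorted degree sequence of G1: [4, 4, 4, 4, 3, 3, 2, 2].
Degrees in G2: deg(0)=4, deg(1)=6, deg(2)=4, deg(3)=5, deg(4)=6, deg(5)=5, deg(6)=5, deg(7)=5.
Sorted degree sequence of G2: [6, 6, 5, 5, 5, 5, 4, 4].
The (sorted) degree sequence is an isomorphism invariant, so since G1 and G2 have different degree sequences they cannot be isomorphic.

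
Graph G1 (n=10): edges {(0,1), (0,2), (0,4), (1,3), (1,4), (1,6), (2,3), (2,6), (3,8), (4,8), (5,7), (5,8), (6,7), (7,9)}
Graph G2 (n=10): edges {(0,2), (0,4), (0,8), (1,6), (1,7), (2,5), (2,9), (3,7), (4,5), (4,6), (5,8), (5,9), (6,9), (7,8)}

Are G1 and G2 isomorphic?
Yes, isomorphic

The graphs are isomorphic.
One valid mapping φ: V(G1) → V(G2): 0→2, 1→5, 2→0, 3→4, 4→9, 5→1, 6→8, 7→7, 8→6, 9→3

Verify φ preserves adjacency — for each edge of G1, its image is an edge of G2:
  (0,1) → (φ(0),φ(1)) = (2,5) ∈ E(G2) ✓
  (0,2) → (φ(0),φ(2)) = (0,2) ∈ E(G2) ✓
  (0,4) → (φ(0),φ(4)) = (2,9) ∈ E(G2) ✓
  (1,3) → (φ(1),φ(3)) = (4,5) ∈ E(G2) ✓
  (1,4) → (φ(1),φ(4)) = (5,9) ∈ E(G2) ✓
  (1,6) → (φ(1),φ(6)) = (5,8) ∈ E(G2) ✓
  (2,3) → (φ(2),φ(3)) = (0,4) ∈ E(G2) ✓
  (2,6) → (φ(2),φ(6)) = (0,8) ∈ E(G2) ✓
  (3,8) → (φ(3),φ(8)) = (4,6) ∈ E(G2) ✓
  (4,8) → (φ(4),φ(8)) = (6,9) ∈ E(G2) ✓
  (5,7) → (φ(5),φ(7)) = (1,7) ∈ E(G2) ✓
  (5,8) → (φ(5),φ(8)) = (1,6) ∈ E(G2) ✓
  (6,7) → (φ(6),φ(7)) = (7,8) ∈ E(G2) ✓
  (7,9) → (φ(7),φ(9)) = (3,7) ∈ E(G2) ✓
All 14 edges of G1 map to edges of G2, and |E(G1)| = |E(G2)| = 14, so φ is a bijection on edges as well as vertices. Hence G1 ≅ G2.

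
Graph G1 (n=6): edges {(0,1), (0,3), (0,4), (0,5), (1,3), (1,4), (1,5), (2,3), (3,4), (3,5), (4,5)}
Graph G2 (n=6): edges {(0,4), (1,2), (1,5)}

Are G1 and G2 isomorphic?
No, not isomorphic

The graphs are NOT isomorphic.

Degrees in G1: deg(0)=4, deg(1)=4, deg(2)=1, deg(3)=5, deg(4)=4, deg(5)=4.
Sorted degree sequence of G1: [5, 4, 4, 4, 4, 1].
Degrees in G2: deg(0)=1, deg(1)=2, deg(2)=1, deg(3)=0, deg(4)=1, deg(5)=1.
Sorted degree sequence of G2: [2, 1, 1, 1, 1, 0].
The (sorted) degree sequence is an isomorphism invariant, so since G1 and G2 have different degree sequences they cannot be isomorphic.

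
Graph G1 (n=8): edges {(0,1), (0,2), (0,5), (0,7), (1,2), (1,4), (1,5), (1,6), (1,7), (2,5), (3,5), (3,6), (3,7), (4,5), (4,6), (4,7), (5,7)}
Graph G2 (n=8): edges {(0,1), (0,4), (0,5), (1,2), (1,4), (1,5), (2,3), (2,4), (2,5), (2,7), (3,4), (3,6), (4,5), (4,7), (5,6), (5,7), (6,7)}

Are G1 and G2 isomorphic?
Yes, isomorphic

The graphs are isomorphic.
One valid mapping φ: V(G1) → V(G2): 0→1, 1→5, 2→0, 3→3, 4→7, 5→4, 6→6, 7→2

Verify φ preserves adjacency — for each edge of G1, its image is an edge of G2:
  (0,1) → (φ(0),φ(1)) = (1,5) ∈ E(G2) ✓
  (0,2) → (φ(0),φ(2)) = (0,1) ∈ E(G2) ✓
  (0,5) → (φ(0),φ(5)) = (1,4) ∈ E(G2) ✓
  (0,7) → (φ(0),φ(7)) = (1,2) ∈ E(G2) ✓
  (1,2) → (φ(1),φ(2)) = (0,5) ∈ E(G2) ✓
  (1,4) → (φ(1),φ(4)) = (5,7) ∈ E(G2) ✓
  (1,5) → (φ(1),φ(5)) = (4,5) ∈ E(G2) ✓
  (1,6) → (φ(1),φ(6)) = (5,6) ∈ E(G2) ✓
  (1,7) → (φ(1),φ(7)) = (2,5) ∈ E(G2) ✓
  (2,5) → (φ(2),φ(5)) = (0,4) ∈ E(G2) ✓
  (3,5) → (φ(3),φ(5)) = (3,4) ∈ E(G2) ✓
  (3,6) → (φ(3),φ(6)) = (3,6) ∈ E(G2) ✓
  (3,7) → (φ(3),φ(7)) = (2,3) ∈ E(G2) ✓
  (4,5) → (φ(4),φ(5)) = (4,7) ∈ E(G2) ✓
  (4,6) → (φ(4),φ(6)) = (6,7) ∈ E(G2) ✓
  (4,7) → (φ(4),φ(7)) = (2,7) ∈ E(G2) ✓
  (5,7) → (φ(5),φ(7)) = (2,4) ∈ E(G2) ✓
All 17 edges of G1 map to edges of G2, and |E(G1)| = |E(G2)| = 17, so φ is a bijection on edges as well as vertices. Hence G1 ≅ G2.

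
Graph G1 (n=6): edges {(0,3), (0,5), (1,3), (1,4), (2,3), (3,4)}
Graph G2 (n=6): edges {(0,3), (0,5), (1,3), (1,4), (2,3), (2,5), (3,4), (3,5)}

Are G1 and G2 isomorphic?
No, not isomorphic

The graphs are NOT isomorphic.

Counting edges: G1 has 6 edge(s); G2 has 8 edge(s).
Edge count is an isomorphism invariant (a bijection on vertices induces a bijection on edges), so differing edge counts rule out isomorphism.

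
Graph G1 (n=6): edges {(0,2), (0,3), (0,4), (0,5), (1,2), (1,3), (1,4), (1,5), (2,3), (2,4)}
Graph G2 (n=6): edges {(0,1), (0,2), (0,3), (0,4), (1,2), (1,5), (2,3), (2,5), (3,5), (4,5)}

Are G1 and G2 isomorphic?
Yes, isomorphic

The graphs are isomorphic.
One valid mapping φ: V(G1) → V(G2): 0→5, 1→0, 2→2, 3→3, 4→1, 5→4

Verify φ preserves adjacency — for each edge of G1, its image is an edge of G2:
  (0,2) → (φ(0),φ(2)) = (2,5) ∈ E(G2) ✓
  (0,3) → (φ(0),φ(3)) = (3,5) ∈ E(G2) ✓
  (0,4) → (φ(0),φ(4)) = (1,5) ∈ E(G2) ✓
  (0,5) → (φ(0),φ(5)) = (4,5) ∈ E(G2) ✓
  (1,2) → (φ(1),φ(2)) = (0,2) ∈ E(G2) ✓
  (1,3) → (φ(1),φ(3)) = (0,3) ∈ E(G2) ✓
  (1,4) → (φ(1),φ(4)) = (0,1) ∈ E(G2) ✓
  (1,5) → (φ(1),φ(5)) = (0,4) ∈ E(G2) ✓
  (2,3) → (φ(2),φ(3)) = (2,3) ∈ E(G2) ✓
  (2,4) → (φ(2),φ(4)) = (1,2) ∈ E(G2) ✓
All 10 edges of G1 map to edges of G2, and |E(G1)| = |E(G2)| = 10, so φ is a bijection on edges as well as vertices. Hence G1 ≅ G2.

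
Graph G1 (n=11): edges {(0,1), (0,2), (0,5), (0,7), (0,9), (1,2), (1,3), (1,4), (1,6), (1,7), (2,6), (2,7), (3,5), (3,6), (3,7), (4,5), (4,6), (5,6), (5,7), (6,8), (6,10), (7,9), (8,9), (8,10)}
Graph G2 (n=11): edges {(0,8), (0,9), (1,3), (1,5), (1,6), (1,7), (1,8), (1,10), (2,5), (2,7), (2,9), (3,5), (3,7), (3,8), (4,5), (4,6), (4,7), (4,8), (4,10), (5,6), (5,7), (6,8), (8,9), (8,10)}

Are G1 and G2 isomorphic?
Yes, isomorphic

The graphs are isomorphic.
One valid mapping φ: V(G1) → V(G2): 0→7, 1→1, 2→3, 3→6, 4→10, 5→4, 6→8, 7→5, 8→9, 9→2, 10→0

Verify φ preserves adjacency — for each edge of G1, its image is an edge of G2:
  (0,1) → (φ(0),φ(1)) = (1,7) ∈ E(G2) ✓
  (0,2) → (φ(0),φ(2)) = (3,7) ∈ E(G2) ✓
  (0,5) → (φ(0),φ(5)) = (4,7) ∈ E(G2) ✓
  (0,7) → (φ(0),φ(7)) = (5,7) ∈ E(G2) ✓
  (0,9) → (φ(0),φ(9)) = (2,7) ∈ E(G2) ✓
  (1,2) → (φ(1),φ(2)) = (1,3) ∈ E(G2) ✓
  (1,3) → (φ(1),φ(3)) = (1,6) ∈ E(G2) ✓
  (1,4) → (φ(1),φ(4)) = (1,10) ∈ E(G2) ✓
  (1,6) → (φ(1),φ(6)) = (1,8) ∈ E(G2) ✓
  (1,7) → (φ(1),φ(7)) = (1,5) ∈ E(G2) ✓
  (2,6) → (φ(2),φ(6)) = (3,8) ∈ E(G2) ✓
  (2,7) → (φ(2),φ(7)) = (3,5) ∈ E(G2) ✓
  (3,5) → (φ(3),φ(5)) = (4,6) ∈ E(G2) ✓
  (3,6) → (φ(3),φ(6)) = (6,8) ∈ E(G2) ✓
  (3,7) → (φ(3),φ(7)) = (5,6) ∈ E(G2) ✓
  (4,5) → (φ(4),φ(5)) = (4,10) ∈ E(G2) ✓
  (4,6) → (φ(4),φ(6)) = (8,10) ∈ E(G2) ✓
  (5,6) → (φ(5),φ(6)) = (4,8) ∈ E(G2) ✓
  (5,7) → (φ(5),φ(7)) = (4,5) ∈ E(G2) ✓
  (6,8) → (φ(6),φ(8)) = (8,9) ∈ E(G2) ✓
  (6,10) → (φ(6),φ(10)) = (0,8) ∈ E(G2) ✓
  (7,9) → (φ(7),φ(9)) = (2,5) ∈ E(G2) ✓
  (8,9) → (φ(8),φ(9)) = (2,9) ∈ E(G2) ✓
  (8,10) → (φ(8),φ(10)) = (0,9) ∈ E(G2) ✓
All 24 edges of G1 map to edges of G2, and |E(G1)| = |E(G2)| = 24, so φ is a bijection on edges as well as vertices. Hence G1 ≅ G2.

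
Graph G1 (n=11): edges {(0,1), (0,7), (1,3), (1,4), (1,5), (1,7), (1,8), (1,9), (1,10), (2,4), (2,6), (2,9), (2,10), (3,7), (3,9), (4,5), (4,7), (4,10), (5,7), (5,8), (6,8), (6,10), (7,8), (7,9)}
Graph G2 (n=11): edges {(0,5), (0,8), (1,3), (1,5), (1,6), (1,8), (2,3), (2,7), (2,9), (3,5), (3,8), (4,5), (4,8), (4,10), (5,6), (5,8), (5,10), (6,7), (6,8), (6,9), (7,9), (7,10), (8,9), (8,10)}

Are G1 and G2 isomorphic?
Yes, isomorphic

The graphs are isomorphic.
One valid mapping φ: V(G1) → V(G2): 0→0, 1→8, 2→7, 3→4, 4→6, 5→1, 6→2, 7→5, 8→3, 9→10, 10→9

Verify φ preserves adjacency — for each edge of G1, its image is an edge of G2:
  (0,1) → (φ(0),φ(1)) = (0,8) ∈ E(G2) ✓
  (0,7) → (φ(0),φ(7)) = (0,5) ∈ E(G2) ✓
  (1,3) → (φ(1),φ(3)) = (4,8) ∈ E(G2) ✓
  (1,4) → (φ(1),φ(4)) = (6,8) ∈ E(G2) ✓
  (1,5) → (φ(1),φ(5)) = (1,8) ∈ E(G2) ✓
  (1,7) → (φ(1),φ(7)) = (5,8) ∈ E(G2) ✓
  (1,8) → (φ(1),φ(8)) = (3,8) ∈ E(G2) ✓
  (1,9) → (φ(1),φ(9)) = (8,10) ∈ E(G2) ✓
  (1,10) → (φ(1),φ(10)) = (8,9) ∈ E(G2) ✓
  (2,4) → (φ(2),φ(4)) = (6,7) ∈ E(G2) ✓
  (2,6) → (φ(2),φ(6)) = (2,7) ∈ E(G2) ✓
  (2,9) → (φ(2),φ(9)) = (7,10) ∈ E(G2) ✓
  (2,10) → (φ(2),φ(10)) = (7,9) ∈ E(G2) ✓
  (3,7) → (φ(3),φ(7)) = (4,5) ∈ E(G2) ✓
  (3,9) → (φ(3),φ(9)) = (4,10) ∈ E(G2) ✓
  (4,5) → (φ(4),φ(5)) = (1,6) ∈ E(G2) ✓
  (4,7) → (φ(4),φ(7)) = (5,6) ∈ E(G2) ✓
  (4,10) → (φ(4),φ(10)) = (6,9) ∈ E(G2) ✓
  (5,7) → (φ(5),φ(7)) = (1,5) ∈ E(G2) ✓
  (5,8) → (φ(5),φ(8)) = (1,3) ∈ E(G2) ✓
  (6,8) → (φ(6),φ(8)) = (2,3) ∈ E(G2) ✓
  (6,10) → (φ(6),φ(10)) = (2,9) ∈ E(G2) ✓
  (7,8) → (φ(7),φ(8)) = (3,5) ∈ E(G2) ✓
  (7,9) → (φ(7),φ(9)) = (5,10) ∈ E(G2) ✓
All 24 edges of G1 map to edges of G2, and |E(G1)| = |E(G2)| = 24, so φ is a bijection on edges as well as vertices. Hence G1 ≅ G2.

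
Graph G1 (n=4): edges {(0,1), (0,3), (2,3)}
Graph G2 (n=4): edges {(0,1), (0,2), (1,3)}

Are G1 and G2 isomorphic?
Yes, isomorphic

The graphs are isomorphic.
One valid mapping φ: V(G1) → V(G2): 0→1, 1→3, 2→2, 3→0

Verify φ preserves adjacency — for each edge of G1, its image is an edge of G2:
  (0,1) → (φ(0),φ(1)) = (1,3) ∈ E(G2) ✓
  (0,3) → (φ(0),φ(3)) = (0,1) ∈ E(G2) ✓
  (2,3) → (φ(2),φ(3)) = (0,2) ∈ E(G2) ✓
All 3 edges of G1 map to edges of G2, and |E(G1)| = |E(G2)| = 3, so φ is a bijection on edges as well as vertices. Hence G1 ≅ G2.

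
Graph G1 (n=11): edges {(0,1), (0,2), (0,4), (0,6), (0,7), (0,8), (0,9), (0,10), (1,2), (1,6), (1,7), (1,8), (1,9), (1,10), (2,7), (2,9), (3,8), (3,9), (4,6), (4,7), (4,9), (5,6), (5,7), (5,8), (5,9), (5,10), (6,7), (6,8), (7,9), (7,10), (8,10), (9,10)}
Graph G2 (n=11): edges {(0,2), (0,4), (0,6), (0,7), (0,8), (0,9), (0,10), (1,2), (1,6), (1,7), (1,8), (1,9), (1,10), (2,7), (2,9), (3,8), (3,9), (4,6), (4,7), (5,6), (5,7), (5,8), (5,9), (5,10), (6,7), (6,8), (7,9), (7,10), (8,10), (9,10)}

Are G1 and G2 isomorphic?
No, not isomorphic

The graphs are NOT isomorphic.

Counting edges: G1 has 32 edge(s); G2 has 30 edge(s).
Edge count is an isomorphism invariant (a bijection on vertices induces a bijection on edges), so differing edge counts rule out isomorphism.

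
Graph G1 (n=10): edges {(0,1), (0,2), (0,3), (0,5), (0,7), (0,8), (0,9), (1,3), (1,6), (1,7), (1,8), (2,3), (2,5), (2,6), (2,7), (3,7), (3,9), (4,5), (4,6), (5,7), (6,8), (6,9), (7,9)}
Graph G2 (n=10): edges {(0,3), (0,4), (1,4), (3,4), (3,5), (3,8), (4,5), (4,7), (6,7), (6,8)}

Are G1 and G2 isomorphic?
No, not isomorphic

The graphs are NOT isomorphic.

Connected components of G1: 1 component(s) with vertex sets [[0, 1, 2, 3, 4, 5, 6, 7, 8, 9]], sizes [10].
Connected components of G2: 3 component(s) with vertex sets [[2], [9], [0, 1, 3, 4, 5, 6, 7, 8]], sizes [1, 1, 8].
The number of connected components (and the multiset of component sizes) is an isomorphism invariant — an isomorphism maps each component of G1 bijectively onto a component of G2. Since G1 has 1 component(s) and G2 has 3, they cannot be isomorphic.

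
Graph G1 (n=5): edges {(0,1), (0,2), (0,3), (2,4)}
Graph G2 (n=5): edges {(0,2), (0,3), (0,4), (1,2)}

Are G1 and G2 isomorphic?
Yes, isomorphic

The graphs are isomorphic.
One valid mapping φ: V(G1) → V(G2): 0→0, 1→4, 2→2, 3→3, 4→1

Verify φ preserves adjacency — for each edge of G1, its image is an edge of G2:
  (0,1) → (φ(0),φ(1)) = (0,4) ∈ E(G2) ✓
  (0,2) → (φ(0),φ(2)) = (0,2) ∈ E(G2) ✓
  (0,3) → (φ(0),φ(3)) = (0,3) ∈ E(G2) ✓
  (2,4) → (φ(2),φ(4)) = (1,2) ∈ E(G2) ✓
All 4 edges of G1 map to edges of G2, and |E(G1)| = |E(G2)| = 4, so φ is a bijection on edges as well as vertices. Hence G1 ≅ G2.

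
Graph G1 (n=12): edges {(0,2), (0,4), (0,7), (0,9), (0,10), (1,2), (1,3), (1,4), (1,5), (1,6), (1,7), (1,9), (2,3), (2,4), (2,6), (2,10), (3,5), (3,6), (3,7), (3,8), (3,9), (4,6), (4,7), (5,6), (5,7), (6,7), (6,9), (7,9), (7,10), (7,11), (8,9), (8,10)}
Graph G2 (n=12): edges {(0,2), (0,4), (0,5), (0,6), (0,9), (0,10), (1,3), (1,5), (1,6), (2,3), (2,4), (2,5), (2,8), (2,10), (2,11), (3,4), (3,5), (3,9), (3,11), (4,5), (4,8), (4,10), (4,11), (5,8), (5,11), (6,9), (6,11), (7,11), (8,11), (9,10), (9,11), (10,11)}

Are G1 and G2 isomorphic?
Yes, isomorphic

The graphs are isomorphic.
One valid mapping φ: V(G1) → V(G2): 0→9, 1→4, 2→0, 3→5, 4→10, 5→8, 6→2, 7→11, 8→1, 9→3, 10→6, 11→7

Verify φ preserves adjacency — for each edge of G1, its image is an edge of G2:
  (0,2) → (φ(0),φ(2)) = (0,9) ∈ E(G2) ✓
  (0,4) → (φ(0),φ(4)) = (9,10) ∈ E(G2) ✓
  (0,7) → (φ(0),φ(7)) = (9,11) ∈ E(G2) ✓
  (0,9) → (φ(0),φ(9)) = (3,9) ∈ E(G2) ✓
  (0,10) → (φ(0),φ(10)) = (6,9) ∈ E(G2) ✓
  (1,2) → (φ(1),φ(2)) = (0,4) ∈ E(G2) ✓
  (1,3) → (φ(1),φ(3)) = (4,5) ∈ E(G2) ✓
  (1,4) → (φ(1),φ(4)) = (4,10) ∈ E(G2) ✓
  (1,5) → (φ(1),φ(5)) = (4,8) ∈ E(G2) ✓
  (1,6) → (φ(1),φ(6)) = (2,4) ∈ E(G2) ✓
  (1,7) → (φ(1),φ(7)) = (4,11) ∈ E(G2) ✓
  (1,9) → (φ(1),φ(9)) = (3,4) ∈ E(G2) ✓
  (2,3) → (φ(2),φ(3)) = (0,5) ∈ E(G2) ✓
  (2,4) → (φ(2),φ(4)) = (0,10) ∈ E(G2) ✓
  (2,6) → (φ(2),φ(6)) = (0,2) ∈ E(G2) ✓
  (2,10) → (φ(2),φ(10)) = (0,6) ∈ E(G2) ✓
  (3,5) → (φ(3),φ(5)) = (5,8) ∈ E(G2) ✓
  (3,6) → (φ(3),φ(6)) = (2,5) ∈ E(G2) ✓
  (3,7) → (φ(3),φ(7)) = (5,11) ∈ E(G2) ✓
  (3,8) → (φ(3),φ(8)) = (1,5) ∈ E(G2) ✓
  (3,9) → (φ(3),φ(9)) = (3,5) ∈ E(G2) ✓
  (4,6) → (φ(4),φ(6)) = (2,10) ∈ E(G2) ✓
  (4,7) → (φ(4),φ(7)) = (10,11) ∈ E(G2) ✓
  (5,6) → (φ(5),φ(6)) = (2,8) ∈ E(G2) ✓
  (5,7) → (φ(5),φ(7)) = (8,11) ∈ E(G2) ✓
  (6,7) → (φ(6),φ(7)) = (2,11) ∈ E(G2) ✓
  (6,9) → (φ(6),φ(9)) = (2,3) ∈ E(G2) ✓
  (7,9) → (φ(7),φ(9)) = (3,11) ∈ E(G2) ✓
  (7,10) → (φ(7),φ(10)) = (6,11) ∈ E(G2) ✓
  (7,11) → (φ(7),φ(11)) = (7,11) ∈ E(G2) ✓
  (8,9) → (φ(8),φ(9)) = (1,3) ∈ E(G2) ✓
  (8,10) → (φ(8),φ(10)) = (1,6) ∈ E(G2) ✓
All 32 edges of G1 map to edges of G2, and |E(G1)| = |E(G2)| = 32, so φ is a bijection on edges as well as vertices. Hence G1 ≅ G2.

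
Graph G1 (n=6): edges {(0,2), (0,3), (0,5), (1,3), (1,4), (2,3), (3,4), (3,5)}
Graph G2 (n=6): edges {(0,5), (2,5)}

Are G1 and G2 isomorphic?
No, not isomorphic

The graphs are NOT isomorphic.

Counting triangles (3-cliques): G1 has 3, G2 has 0.
Triangle count is an isomorphism invariant, so differing triangle counts rule out isomorphism.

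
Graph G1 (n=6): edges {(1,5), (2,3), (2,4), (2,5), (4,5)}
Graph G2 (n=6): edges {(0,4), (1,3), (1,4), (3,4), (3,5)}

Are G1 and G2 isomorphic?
Yes, isomorphic

The graphs are isomorphic.
One valid mapping φ: V(G1) → V(G2): 0→2, 1→5, 2→4, 3→0, 4→1, 5→3

Verify φ preserves adjacency — for each edge of G1, its image is an edge of G2:
  (1,5) → (φ(1),φ(5)) = (3,5) ∈ E(G2) ✓
  (2,3) → (φ(2),φ(3)) = (0,4) ∈ E(G2) ✓
  (2,4) → (φ(2),φ(4)) = (1,4) ∈ E(G2) ✓
  (2,5) → (φ(2),φ(5)) = (3,4) ∈ E(G2) ✓
  (4,5) → (φ(4),φ(5)) = (1,3) ∈ E(G2) ✓
All 5 edges of G1 map to edges of G2, and |E(G1)| = |E(G2)| = 5, so φ is a bijection on edges as well as vertices. Hence G1 ≅ G2.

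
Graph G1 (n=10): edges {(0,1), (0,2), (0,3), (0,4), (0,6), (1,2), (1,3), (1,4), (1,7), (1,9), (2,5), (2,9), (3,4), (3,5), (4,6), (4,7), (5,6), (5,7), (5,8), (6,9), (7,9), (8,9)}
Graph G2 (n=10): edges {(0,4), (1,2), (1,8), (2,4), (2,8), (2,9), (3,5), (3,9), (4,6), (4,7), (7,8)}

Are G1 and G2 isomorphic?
No, not isomorphic

The graphs are NOT isomorphic.

Counting triangles (3-cliques): G1 has 9, G2 has 1.
Triangle count is an isomorphism invariant, so differing triangle counts rule out isomorphism.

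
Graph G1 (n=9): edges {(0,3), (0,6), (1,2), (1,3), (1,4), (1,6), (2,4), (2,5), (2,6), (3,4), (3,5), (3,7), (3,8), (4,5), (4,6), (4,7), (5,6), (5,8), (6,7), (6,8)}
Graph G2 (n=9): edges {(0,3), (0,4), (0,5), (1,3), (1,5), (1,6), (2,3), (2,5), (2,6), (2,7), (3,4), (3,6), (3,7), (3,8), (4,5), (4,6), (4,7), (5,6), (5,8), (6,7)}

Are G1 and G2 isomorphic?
Yes, isomorphic

The graphs are isomorphic.
One valid mapping φ: V(G1) → V(G2): 0→8, 1→2, 2→7, 3→5, 4→6, 5→4, 6→3, 7→1, 8→0

Verify φ preserves adjacency — for each edge of G1, its image is an edge of G2:
  (0,3) → (φ(0),φ(3)) = (5,8) ∈ E(G2) ✓
  (0,6) → (φ(0),φ(6)) = (3,8) ∈ E(G2) ✓
  (1,2) → (φ(1),φ(2)) = (2,7) ∈ E(G2) ✓
  (1,3) → (φ(1),φ(3)) = (2,5) ∈ E(G2) ✓
  (1,4) → (φ(1),φ(4)) = (2,6) ∈ E(G2) ✓
  (1,6) → (φ(1),φ(6)) = (2,3) ∈ E(G2) ✓
  (2,4) → (φ(2),φ(4)) = (6,7) ∈ E(G2) ✓
  (2,5) → (φ(2),φ(5)) = (4,7) ∈ E(G2) ✓
  (2,6) → (φ(2),φ(6)) = (3,7) ∈ E(G2) ✓
  (3,4) → (φ(3),φ(4)) = (5,6) ∈ E(G2) ✓
  (3,5) → (φ(3),φ(5)) = (4,5) ∈ E(G2) ✓
  (3,7) → (φ(3),φ(7)) = (1,5) ∈ E(G2) ✓
  (3,8) → (φ(3),φ(8)) = (0,5) ∈ E(G2) ✓
  (4,5) → (φ(4),φ(5)) = (4,6) ∈ E(G2) ✓
  (4,6) → (φ(4),φ(6)) = (3,6) ∈ E(G2) ✓
  (4,7) → (φ(4),φ(7)) = (1,6) ∈ E(G2) ✓
  (5,6) → (φ(5),φ(6)) = (3,4) ∈ E(G2) ✓
  (5,8) → (φ(5),φ(8)) = (0,4) ∈ E(G2) ✓
  (6,7) → (φ(6),φ(7)) = (1,3) ∈ E(G2) ✓
  (6,8) → (φ(6),φ(8)) = (0,3) ∈ E(G2) ✓
All 20 edges of G1 map to edges of G2, and |E(G1)| = |E(G2)| = 20, so φ is a bijection on edges as well as vertices. Hence G1 ≅ G2.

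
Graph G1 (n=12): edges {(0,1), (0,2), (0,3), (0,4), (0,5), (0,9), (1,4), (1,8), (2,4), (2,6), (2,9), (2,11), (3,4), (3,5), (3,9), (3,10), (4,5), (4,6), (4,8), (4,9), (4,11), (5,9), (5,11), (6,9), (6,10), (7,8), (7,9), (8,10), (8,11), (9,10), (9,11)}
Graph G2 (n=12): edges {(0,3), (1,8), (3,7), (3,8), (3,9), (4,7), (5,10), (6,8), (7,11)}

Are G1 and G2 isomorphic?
No, not isomorphic

The graphs are NOT isomorphic.

Connected components of G1: 1 component(s) with vertex sets [[0, 1, 2, 3, 4, 5, 6, 7, 8, 9, 10, 11]], sizes [12].
Connected components of G2: 3 component(s) with vertex sets [[2], [5, 10], [0, 1, 3, 4, 6, 7, 8, 9, 11]], sizes [1, 2, 9].
The number of connected components (and the multiset of component sizes) is an isomorphism invariant — an isomorphism maps each component of G1 bijectively onto a component of G2. Since G1 has 1 component(s) and G2 has 3, they cannot be isomorphic.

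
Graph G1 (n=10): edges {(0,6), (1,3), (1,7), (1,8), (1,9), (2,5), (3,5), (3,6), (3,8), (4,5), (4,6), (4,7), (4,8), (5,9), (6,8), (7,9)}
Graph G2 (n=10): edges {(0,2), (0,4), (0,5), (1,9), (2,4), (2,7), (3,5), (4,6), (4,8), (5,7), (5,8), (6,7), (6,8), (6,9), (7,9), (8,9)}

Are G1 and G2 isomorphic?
Yes, isomorphic

The graphs are isomorphic.
One valid mapping φ: V(G1) → V(G2): 0→1, 1→4, 2→3, 3→8, 4→7, 5→5, 6→9, 7→2, 8→6, 9→0

Verify φ preserves adjacency — for each edge of G1, its image is an edge of G2:
  (0,6) → (φ(0),φ(6)) = (1,9) ∈ E(G2) ✓
  (1,3) → (φ(1),φ(3)) = (4,8) ∈ E(G2) ✓
  (1,7) → (φ(1),φ(7)) = (2,4) ∈ E(G2) ✓
  (1,8) → (φ(1),φ(8)) = (4,6) ∈ E(G2) ✓
  (1,9) → (φ(1),φ(9)) = (0,4) ∈ E(G2) ✓
  (2,5) → (φ(2),φ(5)) = (3,5) ∈ E(G2) ✓
  (3,5) → (φ(3),φ(5)) = (5,8) ∈ E(G2) ✓
  (3,6) → (φ(3),φ(6)) = (8,9) ∈ E(G2) ✓
  (3,8) → (φ(3),φ(8)) = (6,8) ∈ E(G2) ✓
  (4,5) → (φ(4),φ(5)) = (5,7) ∈ E(G2) ✓
  (4,6) → (φ(4),φ(6)) = (7,9) ∈ E(G2) ✓
  (4,7) → (φ(4),φ(7)) = (2,7) ∈ E(G2) ✓
  (4,8) → (φ(4),φ(8)) = (6,7) ∈ E(G2) ✓
  (5,9) → (φ(5),φ(9)) = (0,5) ∈ E(G2) ✓
  (6,8) → (φ(6),φ(8)) = (6,9) ∈ E(G2) ✓
  (7,9) → (φ(7),φ(9)) = (0,2) ∈ E(G2) ✓
All 16 edges of G1 map to edges of G2, and |E(G1)| = |E(G2)| = 16, so φ is a bijection on edges as well as vertices. Hence G1 ≅ G2.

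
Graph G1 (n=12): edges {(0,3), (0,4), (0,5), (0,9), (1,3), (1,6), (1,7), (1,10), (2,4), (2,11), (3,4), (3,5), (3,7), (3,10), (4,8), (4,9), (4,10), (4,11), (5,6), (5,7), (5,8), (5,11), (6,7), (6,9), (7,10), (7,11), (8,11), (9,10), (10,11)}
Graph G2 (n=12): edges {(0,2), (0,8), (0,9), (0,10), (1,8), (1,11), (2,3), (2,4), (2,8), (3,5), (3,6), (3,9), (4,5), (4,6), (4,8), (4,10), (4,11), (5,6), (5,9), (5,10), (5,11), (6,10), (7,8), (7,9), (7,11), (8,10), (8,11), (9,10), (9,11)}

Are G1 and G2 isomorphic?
Yes, isomorphic

The graphs are isomorphic.
One valid mapping φ: V(G1) → V(G2): 0→0, 1→6, 2→1, 3→10, 4→8, 5→9, 6→3, 7→5, 8→7, 9→2, 10→4, 11→11

Verify φ preserves adjacency — for each edge of G1, its image is an edge of G2:
  (0,3) → (φ(0),φ(3)) = (0,10) ∈ E(G2) ✓
  (0,4) → (φ(0),φ(4)) = (0,8) ∈ E(G2) ✓
  (0,5) → (φ(0),φ(5)) = (0,9) ∈ E(G2) ✓
  (0,9) → (φ(0),φ(9)) = (0,2) ∈ E(G2) ✓
  (1,3) → (φ(1),φ(3)) = (6,10) ∈ E(G2) ✓
  (1,6) → (φ(1),φ(6)) = (3,6) ∈ E(G2) ✓
  (1,7) → (φ(1),φ(7)) = (5,6) ∈ E(G2) ✓
  (1,10) → (φ(1),φ(10)) = (4,6) ∈ E(G2) ✓
  (2,4) → (φ(2),φ(4)) = (1,8) ∈ E(G2) ✓
  (2,11) → (φ(2),φ(11)) = (1,11) ∈ E(G2) ✓
  (3,4) → (φ(3),φ(4)) = (8,10) ∈ E(G2) ✓
  (3,5) → (φ(3),φ(5)) = (9,10) ∈ E(G2) ✓
  (3,7) → (φ(3),φ(7)) = (5,10) ∈ E(G2) ✓
  (3,10) → (φ(3),φ(10)) = (4,10) ∈ E(G2) ✓
  (4,8) → (φ(4),φ(8)) = (7,8) ∈ E(G2) ✓
  (4,9) → (φ(4),φ(9)) = (2,8) ∈ E(G2) ✓
  (4,10) → (φ(4),φ(10)) = (4,8) ∈ E(G2) ✓
  (4,11) → (φ(4),φ(11)) = (8,11) ∈ E(G2) ✓
  (5,6) → (φ(5),φ(6)) = (3,9) ∈ E(G2) ✓
  (5,7) → (φ(5),φ(7)) = (5,9) ∈ E(G2) ✓
  (5,8) → (φ(5),φ(8)) = (7,9) ∈ E(G2) ✓
  (5,11) → (φ(5),φ(11)) = (9,11) ∈ E(G2) ✓
  (6,7) → (φ(6),φ(7)) = (3,5) ∈ E(G2) ✓
  (6,9) → (φ(6),φ(9)) = (2,3) ∈ E(G2) ✓
  (7,10) → (φ(7),φ(10)) = (4,5) ∈ E(G2) ✓
  (7,11) → (φ(7),φ(11)) = (5,11) ∈ E(G2) ✓
  (8,11) → (φ(8),φ(11)) = (7,11) ∈ E(G2) ✓
  (9,10) → (φ(9),φ(10)) = (2,4) ∈ E(G2) ✓
  (10,11) → (φ(10),φ(11)) = (4,11) ∈ E(G2) ✓
All 29 edges of G1 map to edges of G2, and |E(G1)| = |E(G2)| = 29, so φ is a bijection on edges as well as vertices. Hence G1 ≅ G2.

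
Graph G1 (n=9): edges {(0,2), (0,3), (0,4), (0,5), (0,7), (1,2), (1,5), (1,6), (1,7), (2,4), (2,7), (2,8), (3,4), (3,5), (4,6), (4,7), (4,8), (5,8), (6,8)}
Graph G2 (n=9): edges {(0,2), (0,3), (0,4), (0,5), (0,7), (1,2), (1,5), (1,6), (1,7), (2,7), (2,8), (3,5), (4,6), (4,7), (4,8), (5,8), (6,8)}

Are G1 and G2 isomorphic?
No, not isomorphic

The graphs are NOT isomorphic.

Counting edges: G1 has 19 edge(s); G2 has 17 edge(s).
Edge count is an isomorphism invariant (a bijection on vertices induces a bijection on edges), so differing edge counts rule out isomorphism.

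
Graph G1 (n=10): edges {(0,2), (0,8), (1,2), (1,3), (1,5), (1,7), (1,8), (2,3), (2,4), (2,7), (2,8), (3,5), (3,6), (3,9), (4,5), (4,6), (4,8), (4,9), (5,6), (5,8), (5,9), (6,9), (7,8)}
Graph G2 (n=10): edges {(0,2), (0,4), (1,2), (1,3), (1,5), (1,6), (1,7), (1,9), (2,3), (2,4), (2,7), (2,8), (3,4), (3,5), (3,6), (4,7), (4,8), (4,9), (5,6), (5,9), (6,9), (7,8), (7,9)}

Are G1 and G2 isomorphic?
Yes, isomorphic

The graphs are isomorphic.
One valid mapping φ: V(G1) → V(G2): 0→0, 1→7, 2→4, 3→9, 4→3, 5→1, 6→5, 7→8, 8→2, 9→6

Verify φ preserves adjacency — for each edge of G1, its image is an edge of G2:
  (0,2) → (φ(0),φ(2)) = (0,4) ∈ E(G2) ✓
  (0,8) → (φ(0),φ(8)) = (0,2) ∈ E(G2) ✓
  (1,2) → (φ(1),φ(2)) = (4,7) ∈ E(G2) ✓
  (1,3) → (φ(1),φ(3)) = (7,9) ∈ E(G2) ✓
  (1,5) → (φ(1),φ(5)) = (1,7) ∈ E(G2) ✓
  (1,7) → (φ(1),φ(7)) = (7,8) ∈ E(G2) ✓
  (1,8) → (φ(1),φ(8)) = (2,7) ∈ E(G2) ✓
  (2,3) → (φ(2),φ(3)) = (4,9) ∈ E(G2) ✓
  (2,4) → (φ(2),φ(4)) = (3,4) ∈ E(G2) ✓
  (2,7) → (φ(2),φ(7)) = (4,8) ∈ E(G2) ✓
  (2,8) → (φ(2),φ(8)) = (2,4) ∈ E(G2) ✓
  (3,5) → (φ(3),φ(5)) = (1,9) ∈ E(G2) ✓
  (3,6) → (φ(3),φ(6)) = (5,9) ∈ E(G2) ✓
  (3,9) → (φ(3),φ(9)) = (6,9) ∈ E(G2) ✓
  (4,5) → (φ(4),φ(5)) = (1,3) ∈ E(G2) ✓
  (4,6) → (φ(4),φ(6)) = (3,5) ∈ E(G2) ✓
  (4,8) → (φ(4),φ(8)) = (2,3) ∈ E(G2) ✓
  (4,9) → (φ(4),φ(9)) = (3,6) ∈ E(G2) ✓
  (5,6) → (φ(5),φ(6)) = (1,5) ∈ E(G2) ✓
  (5,8) → (φ(5),φ(8)) = (1,2) ∈ E(G2) ✓
  (5,9) → (φ(5),φ(9)) = (1,6) ∈ E(G2) ✓
  (6,9) → (φ(6),φ(9)) = (5,6) ∈ E(G2) ✓
  (7,8) → (φ(7),φ(8)) = (2,8) ∈ E(G2) ✓
All 23 edges of G1 map to edges of G2, and |E(G1)| = |E(G2)| = 23, so φ is a bijection on edges as well as vertices. Hence G1 ≅ G2.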